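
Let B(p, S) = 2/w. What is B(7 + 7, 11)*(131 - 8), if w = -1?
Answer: -246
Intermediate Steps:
B(p, S) = -2 (B(p, S) = 2/(-1) = 2*(-1) = -2)
B(7 + 7, 11)*(131 - 8) = -2*(131 - 8) = -2*123 = -246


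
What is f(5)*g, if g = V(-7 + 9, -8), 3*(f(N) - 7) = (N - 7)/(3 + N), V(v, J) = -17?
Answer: -1411/12 ≈ -117.58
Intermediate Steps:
f(N) = 7 + (-7 + N)/(3*(3 + N)) (f(N) = 7 + ((N - 7)/(3 + N))/3 = 7 + ((-7 + N)/(3 + N))/3 = 7 + (-7 + N)/(3*(3 + N)))
g = -17
f(5)*g = (2*(28 + 11*5)/(3*(3 + 5)))*(-17) = ((⅔)*(28 + 55)/8)*(-17) = ((⅔)*(⅛)*83)*(-17) = (83/12)*(-17) = -1411/12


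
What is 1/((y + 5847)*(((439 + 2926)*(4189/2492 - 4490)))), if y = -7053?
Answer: 1246/22695206403645 ≈ 5.4901e-11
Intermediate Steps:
1/((y + 5847)*(((439 + 2926)*(4189/2492 - 4490)))) = 1/((-7053 + 5847)*(((439 + 2926)*(4189/2492 - 4490)))) = 1/((-1206)*((3365*(4189*(1/2492) - 4490)))) = -1/(3365*(4189/2492 - 4490))/1206 = -1/(1206*(3365*(-11184891/2492))) = -1/(1206*(-37637158215/2492)) = -1/1206*(-2492/37637158215) = 1246/22695206403645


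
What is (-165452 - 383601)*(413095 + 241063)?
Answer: -359167412374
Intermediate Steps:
(-165452 - 383601)*(413095 + 241063) = -549053*654158 = -359167412374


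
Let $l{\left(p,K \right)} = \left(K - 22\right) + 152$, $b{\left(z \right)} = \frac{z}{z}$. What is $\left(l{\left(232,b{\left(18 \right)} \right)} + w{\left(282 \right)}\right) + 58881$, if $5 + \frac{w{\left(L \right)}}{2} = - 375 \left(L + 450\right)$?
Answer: $-489998$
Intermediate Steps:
$b{\left(z \right)} = 1$
$l{\left(p,K \right)} = 130 + K$ ($l{\left(p,K \right)} = \left(-22 + K\right) + 152 = 130 + K$)
$w{\left(L \right)} = -337510 - 750 L$ ($w{\left(L \right)} = -10 + 2 \left(- 375 \left(L + 450\right)\right) = -10 + 2 \left(- 375 \left(450 + L\right)\right) = -10 + 2 \left(-168750 - 375 L\right) = -10 - \left(337500 + 750 L\right) = -337510 - 750 L$)
$\left(l{\left(232,b{\left(18 \right)} \right)} + w{\left(282 \right)}\right) + 58881 = \left(\left(130 + 1\right) - 549010\right) + 58881 = \left(131 - 549010\right) + 58881 = -548879 + 58881 = -489998$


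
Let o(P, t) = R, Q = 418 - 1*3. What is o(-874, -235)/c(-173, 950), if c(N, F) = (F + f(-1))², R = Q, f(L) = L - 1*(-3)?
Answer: 415/906304 ≈ 0.00045790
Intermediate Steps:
Q = 415 (Q = 418 - 3 = 415)
f(L) = 3 + L (f(L) = L + 3 = 3 + L)
R = 415
c(N, F) = (2 + F)² (c(N, F) = (F + (3 - 1))² = (F + 2)² = (2 + F)²)
o(P, t) = 415
o(-874, -235)/c(-173, 950) = 415/((2 + 950)²) = 415/(952²) = 415/906304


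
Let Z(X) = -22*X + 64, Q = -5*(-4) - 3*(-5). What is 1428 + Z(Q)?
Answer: 722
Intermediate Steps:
Q = 35 (Q = 20 + 15 = 35)
Z(X) = 64 - 22*X
1428 + Z(Q) = 1428 + (64 - 22*35) = 1428 + (64 - 770) = 1428 - 706 = 722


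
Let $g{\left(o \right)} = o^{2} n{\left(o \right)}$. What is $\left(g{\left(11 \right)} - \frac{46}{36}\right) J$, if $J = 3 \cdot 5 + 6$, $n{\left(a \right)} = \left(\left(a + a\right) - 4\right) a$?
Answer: $\frac{3018547}{6} \approx 5.0309 \cdot 10^{5}$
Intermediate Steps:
$n{\left(a \right)} = a \left(-4 + 2 a\right)$ ($n{\left(a \right)} = \left(2 a - 4\right) a = \left(-4 + 2 a\right) a = a \left(-4 + 2 a\right)$)
$g{\left(o \right)} = 2 o^{3} \left(-2 + o\right)$ ($g{\left(o \right)} = o^{2} \cdot 2 o \left(-2 + o\right) = 2 o^{3} \left(-2 + o\right)$)
$J = 21$ ($J = 15 + 6 = 21$)
$\left(g{\left(11 \right)} - \frac{46}{36}\right) J = \left(2 \cdot 11^{3} \left(-2 + 11\right) - \frac{46}{36}\right) 21 = \left(2 \cdot 1331 \cdot 9 - \frac{23}{18}\right) 21 = \left(23958 - \frac{23}{18}\right) 21 = \frac{431221}{18} \cdot 21 = \frac{3018547}{6}$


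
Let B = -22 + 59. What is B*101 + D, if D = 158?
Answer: 3895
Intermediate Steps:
B = 37
B*101 + D = 37*101 + 158 = 3737 + 158 = 3895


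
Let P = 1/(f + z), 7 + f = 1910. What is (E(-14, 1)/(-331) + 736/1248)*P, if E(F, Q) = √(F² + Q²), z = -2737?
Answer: -23/32526 + √197/276054 ≈ -0.00065628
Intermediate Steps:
f = 1903 (f = -7 + 1910 = 1903)
P = -1/834 (P = 1/(1903 - 2737) = 1/(-834) = -1/834 ≈ -0.0011990)
(E(-14, 1)/(-331) + 736/1248)*P = (√((-14)² + 1²)/(-331) + 736/1248)*(-1/834) = (√(196 + 1)*(-1/331) + 736*(1/1248))*(-1/834) = (√197*(-1/331) + 23/39)*(-1/834) = (-√197/331 + 23/39)*(-1/834) = (23/39 - √197/331)*(-1/834) = -23/32526 + √197/276054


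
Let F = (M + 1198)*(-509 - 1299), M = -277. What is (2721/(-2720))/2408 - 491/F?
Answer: -82186873/681653172480 ≈ -0.00012057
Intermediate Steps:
F = -1665168 (F = (-277 + 1198)*(-509 - 1299) = 921*(-1808) = -1665168)
(2721/(-2720))/2408 - 491/F = (2721/(-2720))/2408 - 491/(-1665168) = (2721*(-1/2720))*(1/2408) - 491*(-1/1665168) = -2721/2720*1/2408 + 491/1665168 = -2721/6549760 + 491/1665168 = -82186873/681653172480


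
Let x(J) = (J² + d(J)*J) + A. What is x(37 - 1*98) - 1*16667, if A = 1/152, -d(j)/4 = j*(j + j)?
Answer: 274041105/152 ≈ 1.8029e+6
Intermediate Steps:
d(j) = -8*j² (d(j) = -4*j*(j + j) = -4*j*2*j = -8*j²)
A = 1/152 ≈ 0.0065789
x(J) = 1/152 + J² - 8*J³ (x(J) = (J² + (-8*J²)*J) + 1/152 = (J² - 8*J³) + 1/152 = 1/152 + J² - 8*J³)
x(37 - 1*98) - 1*16667 = (1/152 + (37 - 1*98)² - 8*(37 - 1*98)³) - 1*16667 = (1/152 + (37 - 98)² - 8*(37 - 98)³) - 16667 = (1/152 + (-61)² - 8*(-61)³) - 16667 = (1/152 + 3721 - 8*(-226981)) - 16667 = (1/152 + 3721 + 1815848) - 16667 = 276574489/152 - 16667 = 274041105/152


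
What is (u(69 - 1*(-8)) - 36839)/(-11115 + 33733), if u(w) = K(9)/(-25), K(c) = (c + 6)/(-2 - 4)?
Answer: -368389/226180 ≈ -1.6287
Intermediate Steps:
K(c) = -1 - c/6 (K(c) = (6 + c)/(-6) = (6 + c)*(-⅙) = -1 - c/6)
u(w) = ⅒ (u(w) = (-1 - ⅙*9)/(-25) = (-1 - 3/2)*(-1/25) = -5/2*(-1/25) = ⅒)
(u(69 - 1*(-8)) - 36839)/(-11115 + 33733) = (⅒ - 36839)/(-11115 + 33733) = -368389/10/22618 = -368389/10*1/22618 = -368389/226180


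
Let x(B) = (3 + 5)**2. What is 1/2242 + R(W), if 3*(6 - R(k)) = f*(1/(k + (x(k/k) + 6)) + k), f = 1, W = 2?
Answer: 1290379/242136 ≈ 5.3291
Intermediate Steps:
x(B) = 64 (x(B) = 8**2 = 64)
R(k) = 6 - k/3 - 1/(3*(70 + k)) (R(k) = 6 - (1/(k + (64 + 6)) + k)/3 = 6 - (1/(k + 70) + k)/3 = 6 - (1/(70 + k) + k)/3 = 6 - (k + 1/(70 + k))/3 = 6 + (-k/3 - 1/(3*(70 + k))) = 6 - k/3 - 1/(3*(70 + k)))
1/2242 + R(W) = 1/2242 + (1259 - 1*2**2 - 52*2)/(3*(70 + 2)) = 1/2242 + (1/3)*(1259 - 1*4 - 104)/72 = 1/2242 + (1/3)*(1/72)*(1259 - 4 - 104) = 1/2242 + (1/3)*(1/72)*1151 = 1/2242 + 1151/216 = 1290379/242136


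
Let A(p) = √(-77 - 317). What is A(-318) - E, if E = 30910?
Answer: -30910 + I*√394 ≈ -30910.0 + 19.849*I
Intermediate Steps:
A(p) = I*√394 (A(p) = √(-394) = I*√394)
A(-318) - E = I*√394 - 1*30910 = I*√394 - 30910 = -30910 + I*√394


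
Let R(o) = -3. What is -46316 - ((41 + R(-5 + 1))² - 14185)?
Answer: -33575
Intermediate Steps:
-46316 - ((41 + R(-5 + 1))² - 14185) = -46316 - ((41 - 3)² - 14185) = -46316 - (38² - 14185) = -46316 - (1444 - 14185) = -46316 - 1*(-12741) = -46316 + 12741 = -33575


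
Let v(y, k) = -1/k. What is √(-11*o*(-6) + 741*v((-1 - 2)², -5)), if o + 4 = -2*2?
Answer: 3*I*√1055/5 ≈ 19.488*I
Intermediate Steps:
o = -8 (o = -4 - 2*2 = -4 - 4 = -8)
√(-11*o*(-6) + 741*v((-1 - 2)², -5)) = √(-11*(-8)*(-6) + 741*(-1/(-5))) = √(88*(-6) + 741*(-1*(-⅕))) = √(-528 + 741*(⅕)) = √(-528 + 741/5) = √(-1899/5) = 3*I*√1055/5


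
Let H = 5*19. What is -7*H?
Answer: -665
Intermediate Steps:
H = 95
-7*H = -7*95 = -665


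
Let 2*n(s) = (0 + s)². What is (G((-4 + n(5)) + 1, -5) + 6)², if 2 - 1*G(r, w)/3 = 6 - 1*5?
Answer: 81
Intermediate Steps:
n(s) = s²/2 (n(s) = (0 + s)²/2 = s²/2)
G(r, w) = 3 (G(r, w) = 6 - 3*(6 - 1*5) = 6 - 3*(6 - 5) = 6 - 3*1 = 6 - 3 = 3)
(G((-4 + n(5)) + 1, -5) + 6)² = (3 + 6)² = 9² = 81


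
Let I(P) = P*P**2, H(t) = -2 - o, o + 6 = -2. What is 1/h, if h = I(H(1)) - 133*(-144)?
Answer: 1/19368 ≈ 5.1632e-5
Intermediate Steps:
o = -8 (o = -6 - 2 = -8)
H(t) = 6 (H(t) = -2 - 1*(-8) = -2 + 8 = 6)
I(P) = P**3
h = 19368 (h = 6**3 - 133*(-144) = 216 + 19152 = 19368)
1/h = 1/19368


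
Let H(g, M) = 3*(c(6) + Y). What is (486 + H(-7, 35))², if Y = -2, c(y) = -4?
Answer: 219024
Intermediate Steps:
H(g, M) = -18 (H(g, M) = 3*(-4 - 2) = 3*(-6) = -18)
(486 + H(-7, 35))² = (486 - 18)² = 468² = 219024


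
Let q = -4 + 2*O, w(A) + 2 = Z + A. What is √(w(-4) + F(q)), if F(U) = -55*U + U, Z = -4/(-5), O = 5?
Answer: I*√8230/5 ≈ 18.144*I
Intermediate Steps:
Z = ⅘ (Z = -4*(-⅕) = ⅘ ≈ 0.80000)
w(A) = -6/5 + A (w(A) = -2 + (⅘ + A) = -6/5 + A)
q = 6 (q = -4 + 2*5 = -4 + 10 = 6)
F(U) = -54*U
√(w(-4) + F(q)) = √((-6/5 - 4) - 54*6) = √(-26/5 - 324) = √(-1646/5) = I*√8230/5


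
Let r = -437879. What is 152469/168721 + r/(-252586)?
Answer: 112390917593/42616562506 ≈ 2.6373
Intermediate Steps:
152469/168721 + r/(-252586) = 152469/168721 - 437879/(-252586) = 152469*(1/168721) - 437879*(-1/252586) = 152469/168721 + 437879/252586 = 112390917593/42616562506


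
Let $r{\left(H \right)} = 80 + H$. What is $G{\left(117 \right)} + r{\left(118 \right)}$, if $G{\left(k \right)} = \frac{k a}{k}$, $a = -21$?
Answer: $177$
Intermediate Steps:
$G{\left(k \right)} = -21$ ($G{\left(k \right)} = \frac{k \left(-21\right)}{k} = \frac{\left(-21\right) k}{k} = -21$)
$G{\left(117 \right)} + r{\left(118 \right)} = -21 + \left(80 + 118\right) = -21 + 198 = 177$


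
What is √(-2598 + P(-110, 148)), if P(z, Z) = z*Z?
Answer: I*√18878 ≈ 137.4*I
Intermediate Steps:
P(z, Z) = Z*z
√(-2598 + P(-110, 148)) = √(-2598 + 148*(-110)) = √(-2598 - 16280) = √(-18878) = I*√18878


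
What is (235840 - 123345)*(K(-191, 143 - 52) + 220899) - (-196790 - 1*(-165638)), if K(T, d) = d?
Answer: 24860301202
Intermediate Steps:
(235840 - 123345)*(K(-191, 143 - 52) + 220899) - (-196790 - 1*(-165638)) = (235840 - 123345)*((143 - 52) + 220899) - (-196790 - 1*(-165638)) = 112495*(91 + 220899) - (-196790 + 165638) = 112495*220990 - 1*(-31152) = 24860270050 + 31152 = 24860301202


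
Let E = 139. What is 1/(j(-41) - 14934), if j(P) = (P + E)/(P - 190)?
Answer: -33/492836 ≈ -6.6959e-5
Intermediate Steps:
j(P) = (139 + P)/(-190 + P) (j(P) = (P + 139)/(P - 190) = (139 + P)/(-190 + P))
1/(j(-41) - 14934) = 1/((139 - 41)/(-190 - 41) - 14934) = 1/(98/(-231) - 14934) = 1/(-1/231*98 - 14934) = 1/(-14/33 - 14934) = 1/(-492836/33) = -33/492836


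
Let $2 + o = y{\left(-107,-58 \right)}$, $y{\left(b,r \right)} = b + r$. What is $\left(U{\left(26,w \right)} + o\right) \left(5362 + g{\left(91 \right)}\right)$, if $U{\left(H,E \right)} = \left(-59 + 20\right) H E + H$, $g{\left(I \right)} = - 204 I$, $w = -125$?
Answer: $-1671492018$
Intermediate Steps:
$o = -167$ ($o = -2 - 165 = -167$)
$U{\left(H,E \right)} = H - 39 E H$ ($U{\left(H,E \right)} = - 39 H E + H = - 39 E H + H = H - 39 E H$)
$\left(U{\left(26,w \right)} + o\right) \left(5362 + g{\left(91 \right)}\right) = \left(26 \left(1 - -4875\right) - 167\right) \left(5362 - 18564\right) = \left(26 \left(1 + 4875\right) - 167\right) \left(5362 - 18564\right) = \left(26 \cdot 4876 - 167\right) \left(-13202\right) = \left(126776 - 167\right) \left(-13202\right) = 126609 \left(-13202\right) = -1671492018$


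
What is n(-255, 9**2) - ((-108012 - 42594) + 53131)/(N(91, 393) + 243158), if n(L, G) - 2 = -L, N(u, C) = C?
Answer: 8955726/34793 ≈ 257.40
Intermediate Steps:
n(L, G) = 2 - L
n(-255, 9**2) - ((-108012 - 42594) + 53131)/(N(91, 393) + 243158) = (2 - 1*(-255)) - ((-108012 - 42594) + 53131)/(393 + 243158) = (2 + 255) - (-150606 + 53131)/243551 = 257 - (-97475)/243551 = 257 - 1*(-13925/34793) = 257 + 13925/34793 = 8955726/34793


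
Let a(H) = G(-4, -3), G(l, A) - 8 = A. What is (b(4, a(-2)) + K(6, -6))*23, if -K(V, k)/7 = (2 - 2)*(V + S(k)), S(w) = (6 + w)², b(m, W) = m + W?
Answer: 207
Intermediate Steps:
G(l, A) = 8 + A
a(H) = 5 (a(H) = 8 - 3 = 5)
b(m, W) = W + m
K(V, k) = 0 (K(V, k) = -7*(2 - 2)*(V + (6 + k)²) = -0*(V + (6 + k)²) = -7*0 = 0)
(b(4, a(-2)) + K(6, -6))*23 = ((5 + 4) + 0)*23 = (9 + 0)*23 = 9*23 = 207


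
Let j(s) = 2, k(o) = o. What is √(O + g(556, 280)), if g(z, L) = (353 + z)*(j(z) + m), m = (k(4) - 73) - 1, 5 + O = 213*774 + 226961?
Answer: √330006 ≈ 574.46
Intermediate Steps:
O = 391818 (O = -5 + (213*774 + 226961) = -5 + (164862 + 226961) = -5 + 391823 = 391818)
m = -70 (m = (4 - 73) - 1 = -69 - 1 = -70)
g(z, L) = -24004 - 68*z (g(z, L) = (353 + z)*(2 - 70) = (353 + z)*(-68) = -24004 - 68*z)
√(O + g(556, 280)) = √(391818 + (-24004 - 68*556)) = √(391818 + (-24004 - 37808)) = √(391818 - 61812) = √330006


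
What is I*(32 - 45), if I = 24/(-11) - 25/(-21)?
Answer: 2977/231 ≈ 12.887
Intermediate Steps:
I = -229/231 (I = 24*(-1/11) - 25*(-1/21) = -24/11 + 25/21 = -229/231 ≈ -0.99134)
I*(32 - 45) = -229*(32 - 45)/231 = -229/231*(-13) = 2977/231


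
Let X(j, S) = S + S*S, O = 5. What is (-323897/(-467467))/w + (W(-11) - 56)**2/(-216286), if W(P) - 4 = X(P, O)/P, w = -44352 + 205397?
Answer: -3614426792043/261092972162165 ≈ -0.013843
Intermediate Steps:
w = 161045
X(j, S) = S + S**2
W(P) = 4 + 30/P (W(P) = 4 + (5*(1 + 5))/P = 4 + (5*6)/P = 4 + 30/P)
(-323897/(-467467))/w + (W(-11) - 56)**2/(-216286) = -323897/(-467467)/161045 + ((4 + 30/(-11)) - 56)**2/(-216286) = -323897*(-1/467467)*(1/161045) + ((4 + 30*(-1/11)) - 56)**2*(-1/216286) = (46271/66781)*(1/161045) + ((4 - 30/11) - 56)**2*(-1/216286) = 46271/10754746145 + (14/11 - 56)**2*(-1/216286) = 46271/10754746145 + (-602/11)**2*(-1/216286) = 46271/10754746145 + (362404/121)*(-1/216286) = 46271/10754746145 - 3698/267047 = -3614426792043/261092972162165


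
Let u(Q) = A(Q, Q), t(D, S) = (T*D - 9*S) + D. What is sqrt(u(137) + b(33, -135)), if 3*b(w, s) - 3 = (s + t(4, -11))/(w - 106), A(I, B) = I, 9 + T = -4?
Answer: sqrt(737446)/73 ≈ 11.764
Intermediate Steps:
T = -13 (T = -9 - 4 = -13)
t(D, S) = -12*D - 9*S (t(D, S) = (-13*D - 9*S) + D = -12*D - 9*S)
b(w, s) = 1 + (51 + s)/(3*(-106 + w)) (b(w, s) = 1 + ((s + (-12*4 - 9*(-11)))/(w - 106))/3 = 1 + ((s + (-48 + 99))/(-106 + w))/3 = 1 + ((s + 51)/(-106 + w))/3 = 1 + ((51 + s)/(-106 + w))/3 = 1 + (51 + s)/(3*(-106 + w)))
u(Q) = Q
sqrt(u(137) + b(33, -135)) = sqrt(137 + (-89 + 33 + (1/3)*(-135))/(-106 + 33)) = sqrt(137 + (-89 + 33 - 45)/(-73)) = sqrt(137 - 1/73*(-101)) = sqrt(137 + 101/73) = sqrt(10102/73) = sqrt(737446)/73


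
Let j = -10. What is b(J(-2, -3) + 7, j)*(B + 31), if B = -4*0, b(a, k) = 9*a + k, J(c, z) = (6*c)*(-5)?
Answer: 18383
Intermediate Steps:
J(c, z) = -30*c
b(a, k) = k + 9*a
B = 0
b(J(-2, -3) + 7, j)*(B + 31) = (-10 + 9*(-30*(-2) + 7))*(0 + 31) = (-10 + 9*(60 + 7))*31 = (-10 + 9*67)*31 = (-10 + 603)*31 = 593*31 = 18383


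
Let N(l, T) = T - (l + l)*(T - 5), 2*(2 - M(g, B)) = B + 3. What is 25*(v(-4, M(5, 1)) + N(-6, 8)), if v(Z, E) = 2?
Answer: 1150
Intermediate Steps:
M(g, B) = 1/2 - B/2 (M(g, B) = 2 - (B + 3)/2 = 2 - (3 + B)/2 = 2 + (-3/2 - B/2) = 1/2 - B/2)
N(l, T) = T - 2*l*(-5 + T)
25*(v(-4, M(5, 1)) + N(-6, 8)) = 25*(2 + (8 + 10*(-6) - 2*8*(-6))) = 25*(2 + (8 - 60 + 96)) = 25*(2 + 44) = 25*46 = 1150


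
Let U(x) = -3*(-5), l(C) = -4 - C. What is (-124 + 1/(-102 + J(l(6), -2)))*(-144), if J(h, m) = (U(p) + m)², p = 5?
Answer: 1196208/67 ≈ 17854.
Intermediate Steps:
U(x) = 15
J(h, m) = (15 + m)²
(-124 + 1/(-102 + J(l(6), -2)))*(-144) = (-124 + 1/(-102 + (15 - 2)²))*(-144) = (-124 + 1/(-102 + 13²))*(-144) = (-124 + 1/(-102 + 169))*(-144) = (-124 + 1/67)*(-144) = -8307/67*(-144) = 1196208/67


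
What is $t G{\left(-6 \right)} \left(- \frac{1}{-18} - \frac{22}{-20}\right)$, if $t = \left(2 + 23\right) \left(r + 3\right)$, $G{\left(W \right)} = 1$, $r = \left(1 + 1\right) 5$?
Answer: $\frac{3380}{9} \approx 375.56$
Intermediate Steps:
$r = 10$ ($r = 2 \cdot 5 = 10$)
$t = 325$ ($t = \left(2 + 23\right) \left(10 + 3\right) = 25 \cdot 13 = 325$)
$t G{\left(-6 \right)} \left(- \frac{1}{-18} - \frac{22}{-20}\right) = 325 \cdot 1 \left(- \frac{1}{-18} - \frac{22}{-20}\right) = 325 \left(\left(-1\right) \left(- \frac{1}{18}\right) - - \frac{11}{10}\right) = 325 \left(\frac{1}{18} + \frac{11}{10}\right) = 325 \cdot \frac{52}{45} = \frac{3380}{9}$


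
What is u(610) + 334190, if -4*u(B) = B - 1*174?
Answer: 334081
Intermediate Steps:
u(B) = 87/2 - B/4 (u(B) = -(B - 1*174)/4 = -(B - 174)/4 = -(-174 + B)/4 = 87/2 - B/4)
u(610) + 334190 = (87/2 - ¼*610) + 334190 = (87/2 - 305/2) + 334190 = -109 + 334190 = 334081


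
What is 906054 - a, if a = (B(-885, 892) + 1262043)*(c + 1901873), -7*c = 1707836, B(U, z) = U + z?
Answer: -14646430971372/7 ≈ -2.0923e+12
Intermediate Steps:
c = -1707836/7 (c = -1/7*1707836 = -1707836/7 ≈ -2.4398e+5)
a = 14646437313750/7 (a = ((-885 + 892) + 1262043)*(-1707836/7 + 1901873) = (7 + 1262043)*(11605275/7) = 1262050*(11605275/7) = 14646437313750/7 ≈ 2.0923e+12)
906054 - a = 906054 - 1*14646437313750/7 = 906054 - 14646437313750/7 = -14646430971372/7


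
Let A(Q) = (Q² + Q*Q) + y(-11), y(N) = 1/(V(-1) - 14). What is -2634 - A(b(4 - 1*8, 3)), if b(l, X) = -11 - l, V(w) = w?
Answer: -40979/15 ≈ -2731.9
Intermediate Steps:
y(N) = -1/15 (y(N) = 1/(-1 - 14) = 1/(-15) = -1/15)
A(Q) = -1/15 + 2*Q² (A(Q) = (Q² + Q*Q) - 1/15 = (Q² + Q²) - 1/15 = 2*Q² - 1/15 = -1/15 + 2*Q²)
-2634 - A(b(4 - 1*8, 3)) = -2634 - (-1/15 + 2*(-11 - (4 - 1*8))²) = -2634 - (-1/15 + 2*(-11 - (4 - 8))²) = -2634 - (-1/15 + 2*(-11 - 1*(-4))²) = -2634 - (-1/15 + 2*(-11 + 4)²) = -2634 - (-1/15 + 2*(-7)²) = -2634 - (-1/15 + 2*49) = -2634 - (-1/15 + 98) = -2634 - 1*1469/15 = -2634 - 1469/15 = -40979/15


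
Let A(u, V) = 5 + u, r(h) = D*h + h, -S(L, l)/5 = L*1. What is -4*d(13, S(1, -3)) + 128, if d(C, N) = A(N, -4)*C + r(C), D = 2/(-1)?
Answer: 180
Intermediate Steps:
D = -2 (D = 2*(-1) = -2)
S(L, l) = -5*L
r(h) = -h (r(h) = -2*h + h = -h)
d(C, N) = -C + C*(5 + N) (d(C, N) = (5 + N)*C - C = C*(5 + N) - C = -C + C*(5 + N))
-4*d(13, S(1, -3)) + 128 = -52*(4 - 5*1) + 128 = -52*(4 - 5) + 128 = -52*(-1) + 128 = -4*(-13) + 128 = 52 + 128 = 180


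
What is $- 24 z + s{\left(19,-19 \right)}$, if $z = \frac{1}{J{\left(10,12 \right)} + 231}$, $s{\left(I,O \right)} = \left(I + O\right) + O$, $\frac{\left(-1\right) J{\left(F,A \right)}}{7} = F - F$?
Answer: $- \frac{1471}{77} \approx -19.104$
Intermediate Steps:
$J{\left(F,A \right)} = 0$ ($J{\left(F,A \right)} = - 7 \left(F - F\right) = \left(-7\right) 0 = 0$)
$s{\left(I,O \right)} = I + 2 O$
$z = \frac{1}{231}$ ($z = \frac{1}{0 + 231} = \frac{1}{231} \approx 0.004329$)
$- 24 z + s{\left(19,-19 \right)} = \left(-24\right) \frac{1}{231} + \left(19 + 2 \left(-19\right)\right) = - \frac{8}{77} + \left(19 - 38\right) = - \frac{8}{77} - 19 = - \frac{1471}{77}$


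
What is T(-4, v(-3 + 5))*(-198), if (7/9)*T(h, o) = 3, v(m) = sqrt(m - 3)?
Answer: -5346/7 ≈ -763.71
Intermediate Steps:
v(m) = sqrt(-3 + m)
T(h, o) = 27/7 (T(h, o) = (9/7)*3 = 27/7)
T(-4, v(-3 + 5))*(-198) = (27/7)*(-198) = -5346/7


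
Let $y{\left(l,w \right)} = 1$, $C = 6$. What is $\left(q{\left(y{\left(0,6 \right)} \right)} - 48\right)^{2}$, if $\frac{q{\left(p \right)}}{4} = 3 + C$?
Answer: $144$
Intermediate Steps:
$q{\left(p \right)} = 36$ ($q{\left(p \right)} = 4 \left(3 + 6\right) = 4 \cdot 9 = 36$)
$\left(q{\left(y{\left(0,6 \right)} \right)} - 48\right)^{2} = \left(36 - 48\right)^{2} = \left(-12\right)^{2} = 144$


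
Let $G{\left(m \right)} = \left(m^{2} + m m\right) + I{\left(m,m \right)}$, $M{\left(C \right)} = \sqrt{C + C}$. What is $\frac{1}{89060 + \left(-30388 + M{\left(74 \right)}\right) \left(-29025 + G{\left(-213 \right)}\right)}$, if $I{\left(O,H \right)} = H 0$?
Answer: $- \frac{468811396}{879136359163583611} - \frac{61713 \sqrt{37}}{1758272718327167222} \approx -5.3348 \cdot 10^{-10}$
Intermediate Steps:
$I{\left(O,H \right)} = 0$
$M{\left(C \right)} = \sqrt{2} \sqrt{C}$ ($M{\left(C \right)} = \sqrt{2 C} = \sqrt{2} \sqrt{C}$)
$G{\left(m \right)} = 2 m^{2}$ ($G{\left(m \right)} = \left(m^{2} + m m\right) + 0 = \left(m^{2} + m^{2}\right) + 0 = 2 m^{2} + 0 = 2 m^{2}$)
$\frac{1}{89060 + \left(-30388 + M{\left(74 \right)}\right) \left(-29025 + G{\left(-213 \right)}\right)} = \frac{1}{89060 + \left(-30388 + \sqrt{2} \sqrt{74}\right) \left(-29025 + 2 \left(-213\right)^{2}\right)} = \frac{1}{89060 + \left(-30388 + 2 \sqrt{37}\right) \left(-29025 + 2 \cdot 45369\right)} = \frac{1}{89060 + \left(-30388 + 2 \sqrt{37}\right) \left(-29025 + 90738\right)} = \frac{1}{89060 + \left(-30388 + 2 \sqrt{37}\right) 61713} = \frac{1}{89060 - \left(1875334644 - 123426 \sqrt{37}\right)} = \frac{1}{-1875245584 + 123426 \sqrt{37}}$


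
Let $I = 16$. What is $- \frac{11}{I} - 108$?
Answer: $- \frac{1739}{16} \approx -108.69$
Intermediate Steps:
$- \frac{11}{I} - 108 = - \frac{11}{16} - 108 = - \frac{1739}{16}$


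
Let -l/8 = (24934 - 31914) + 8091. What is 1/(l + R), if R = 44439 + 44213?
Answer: 1/79764 ≈ 1.2537e-5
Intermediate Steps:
R = 88652
l = -8888 (l = -8*((24934 - 31914) + 8091) = -8*(-6980 + 8091) = -8*1111 = -8888)
1/(l + R) = 1/(-8888 + 88652) = 1/79764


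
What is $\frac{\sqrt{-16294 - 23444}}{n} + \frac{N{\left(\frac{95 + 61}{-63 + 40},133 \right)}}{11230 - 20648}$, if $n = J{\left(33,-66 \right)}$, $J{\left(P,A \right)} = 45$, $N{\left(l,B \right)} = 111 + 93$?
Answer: $- \frac{6}{277} + \frac{i \sqrt{39738}}{45} \approx -0.021661 + 4.4299 i$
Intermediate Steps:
$N{\left(l,B \right)} = 204$
$n = 45$
$\frac{\sqrt{-16294 - 23444}}{n} + \frac{N{\left(\frac{95 + 61}{-63 + 40},133 \right)}}{11230 - 20648} = \frac{\sqrt{-16294 - 23444}}{45} + \frac{204}{11230 - 20648} = \sqrt{-39738} \cdot \frac{1}{45} + \frac{204}{11230 - 20648} = i \sqrt{39738} \cdot \frac{1}{45} + \frac{204}{-9418} = \frac{i \sqrt{39738}}{45} + 204 \left(- \frac{1}{9418}\right) = \frac{i \sqrt{39738}}{45} - \frac{6}{277} = - \frac{6}{277} + \frac{i \sqrt{39738}}{45}$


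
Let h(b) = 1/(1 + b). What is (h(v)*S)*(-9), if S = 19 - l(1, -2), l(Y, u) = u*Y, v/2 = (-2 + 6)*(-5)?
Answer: 63/13 ≈ 4.8462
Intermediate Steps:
v = -40 (v = 2*((-2 + 6)*(-5)) = 2*(4*(-5)) = 2*(-20) = -40)
l(Y, u) = Y*u
S = 21 (S = 19 - (-2) = 19 - 1*(-2) = 19 + 2 = 21)
(h(v)*S)*(-9) = (21/(1 - 40))*(-9) = (21/(-39))*(-9) = -1/39*21*(-9) = -7/13*(-9) = 63/13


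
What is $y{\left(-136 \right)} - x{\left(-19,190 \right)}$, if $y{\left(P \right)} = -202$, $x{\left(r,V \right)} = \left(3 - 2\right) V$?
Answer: $-392$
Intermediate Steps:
$x{\left(r,V \right)} = V$ ($x{\left(r,V \right)} = 1 V = V$)
$y{\left(-136 \right)} - x{\left(-19,190 \right)} = -202 - 190 = -392$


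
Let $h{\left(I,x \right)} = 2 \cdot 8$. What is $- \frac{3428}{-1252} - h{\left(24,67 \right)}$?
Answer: $- \frac{4151}{313} \approx -13.262$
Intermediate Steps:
$h{\left(I,x \right)} = 16$
$- \frac{3428}{-1252} - h{\left(24,67 \right)} = - \frac{3428}{-1252} - 16 = \left(-3428\right) \left(- \frac{1}{1252}\right) - 16 = \frac{857}{313} - 16 = - \frac{4151}{313}$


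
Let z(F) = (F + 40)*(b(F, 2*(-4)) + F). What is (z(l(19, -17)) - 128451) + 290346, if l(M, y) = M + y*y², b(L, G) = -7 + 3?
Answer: 23936787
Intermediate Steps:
b(L, G) = -4
l(M, y) = M + y³
z(F) = (-4 + F)*(40 + F) (z(F) = (F + 40)*(-4 + F) = (40 + F)*(-4 + F) = (-4 + F)*(40 + F))
(z(l(19, -17)) - 128451) + 290346 = ((-160 + (19 + (-17)³)² + 36*(19 + (-17)³)) - 128451) + 290346 = ((-160 + (19 - 4913)² + 36*(19 - 4913)) - 128451) + 290346 = ((-160 + (-4894)² + 36*(-4894)) - 128451) + 290346 = ((-160 + 23951236 - 176184) - 128451) + 290346 = (23774892 - 128451) + 290346 = 23646441 + 290346 = 23936787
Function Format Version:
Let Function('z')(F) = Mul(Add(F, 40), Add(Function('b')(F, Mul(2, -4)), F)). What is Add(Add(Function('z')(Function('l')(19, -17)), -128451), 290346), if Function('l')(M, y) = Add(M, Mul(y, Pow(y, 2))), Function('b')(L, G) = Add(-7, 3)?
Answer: 23936787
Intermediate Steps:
Function('b')(L, G) = -4
Function('l')(M, y) = Add(M, Pow(y, 3))
Function('z')(F) = Mul(Add(-4, F), Add(40, F)) (Function('z')(F) = Mul(Add(F, 40), Add(-4, F)) = Mul(Add(40, F), Add(-4, F)) = Mul(Add(-4, F), Add(40, F)))
Add(Add(Function('z')(Function('l')(19, -17)), -128451), 290346) = Add(Add(Add(-160, Pow(Add(19, Pow(-17, 3)), 2), Mul(36, Add(19, Pow(-17, 3)))), -128451), 290346) = Add(Add(Add(-160, Pow(Add(19, -4913), 2), Mul(36, Add(19, -4913))), -128451), 290346) = Add(Add(Add(-160, Pow(-4894, 2), Mul(36, -4894)), -128451), 290346) = Add(Add(Add(-160, 23951236, -176184), -128451), 290346) = Add(Add(23774892, -128451), 290346) = Add(23646441, 290346) = 23936787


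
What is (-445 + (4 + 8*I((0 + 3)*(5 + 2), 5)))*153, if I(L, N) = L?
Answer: -41769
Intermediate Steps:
(-445 + (4 + 8*I((0 + 3)*(5 + 2), 5)))*153 = (-445 + (4 + 8*((0 + 3)*(5 + 2))))*153 = (-445 + (4 + 8*(3*7)))*153 = (-445 + (4 + 8*21))*153 = (-445 + (4 + 168))*153 = (-445 + 172)*153 = -273*153 = -41769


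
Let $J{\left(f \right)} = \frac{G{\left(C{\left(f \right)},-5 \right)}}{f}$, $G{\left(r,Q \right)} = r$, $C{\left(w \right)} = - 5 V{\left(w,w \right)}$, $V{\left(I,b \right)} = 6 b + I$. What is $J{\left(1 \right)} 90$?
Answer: $-3150$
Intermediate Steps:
$V{\left(I,b \right)} = I + 6 b$
$C{\left(w \right)} = - 35 w$ ($C{\left(w \right)} = - 5 \left(w + 6 w\right) = - 5 \cdot 7 w = - 35 w$)
$J{\left(f \right)} = -35$ ($J{\left(f \right)} = \frac{\left(-35\right) f}{f} = -35$)
$J{\left(1 \right)} 90 = \left(-35\right) 90 = -3150$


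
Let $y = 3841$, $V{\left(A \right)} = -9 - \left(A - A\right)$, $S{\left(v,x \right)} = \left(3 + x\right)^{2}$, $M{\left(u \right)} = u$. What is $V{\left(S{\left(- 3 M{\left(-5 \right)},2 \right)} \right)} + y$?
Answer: $3832$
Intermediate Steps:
$V{\left(A \right)} = -9$ ($V{\left(A \right)} = -9 - 0 = -9 + 0 = -9$)
$V{\left(S{\left(- 3 M{\left(-5 \right)},2 \right)} \right)} + y = -9 + 3841 = 3832$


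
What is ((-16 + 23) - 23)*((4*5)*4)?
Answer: -1280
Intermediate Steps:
((-16 + 23) - 23)*((4*5)*4) = (7 - 23)*(20*4) = -16*80 = -1280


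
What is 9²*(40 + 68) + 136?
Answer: 8884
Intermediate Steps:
9²*(40 + 68) + 136 = 81*108 + 136 = 8748 + 136 = 8884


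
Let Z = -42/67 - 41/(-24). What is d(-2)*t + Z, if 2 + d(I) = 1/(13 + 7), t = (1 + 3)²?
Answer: -242153/8040 ≈ -30.119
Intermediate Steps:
t = 16 (t = 4² = 16)
Z = 1739/1608 (Z = -42*1/67 - 41*(-1/24) = -42/67 + 41/24 = 1739/1608 ≈ 1.0815)
d(I) = -39/20 (d(I) = -2 + 1/(13 + 7) = -2 + 1/20 = -39/20)
d(-2)*t + Z = -39/20*16 + 1739/1608 = -156/5 + 1739/1608 = -242153/8040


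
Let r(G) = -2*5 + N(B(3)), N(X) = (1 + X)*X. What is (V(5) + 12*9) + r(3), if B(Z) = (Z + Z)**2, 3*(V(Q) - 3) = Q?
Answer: 4304/3 ≈ 1434.7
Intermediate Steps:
V(Q) = 3 + Q/3
B(Z) = 4*Z**2 (B(Z) = (2*Z)**2 = 4*Z**2)
N(X) = X*(1 + X)
r(G) = 1322 (r(G) = -2*5 + (4*3**2)*(1 + 4*3**2) = -10 + (4*9)*(1 + 4*9) = -10 + 36*(1 + 36) = -10 + 36*37 = -10 + 1332 = 1322)
(V(5) + 12*9) + r(3) = ((3 + (1/3)*5) + 12*9) + 1322 = ((3 + 5/3) + 108) + 1322 = (14/3 + 108) + 1322 = 338/3 + 1322 = 4304/3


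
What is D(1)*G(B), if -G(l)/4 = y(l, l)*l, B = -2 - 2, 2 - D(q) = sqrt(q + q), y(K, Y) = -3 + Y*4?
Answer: -608 + 304*sqrt(2) ≈ -178.08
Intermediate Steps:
y(K, Y) = -3 + 4*Y
D(q) = 2 - sqrt(2)*sqrt(q) (D(q) = 2 - sqrt(q + q) = 2 - sqrt(2*q) = 2 - sqrt(2)*sqrt(q))
B = -4
G(l) = -4*l*(-3 + 4*l) (G(l) = -4*(-3 + 4*l)*l = -4*l*(-3 + 4*l))
D(1)*G(B) = (2 - sqrt(2)*sqrt(1))*(4*(-4)*(3 - 4*(-4))) = (2 - 1*sqrt(2)*1)*(4*(-4)*(3 + 16)) = (2 - sqrt(2))*(4*(-4)*19) = (2 - sqrt(2))*(-304) = -608 + 304*sqrt(2)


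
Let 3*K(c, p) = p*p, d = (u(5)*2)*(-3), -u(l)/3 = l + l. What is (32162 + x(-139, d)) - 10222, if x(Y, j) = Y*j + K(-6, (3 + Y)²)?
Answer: 342092776/3 ≈ 1.1403e+8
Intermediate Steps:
u(l) = -6*l (u(l) = -3*(l + l) = -6*l)
d = 180 (d = (-6*5*2)*(-3) = -30*2*(-3) = -60*(-3) = 180)
K(c, p) = p²/3 (K(c, p) = (p*p)/3 = p²/3)
x(Y, j) = (3 + Y)⁴/3 + Y*j (x(Y, j) = Y*j + ((3 + Y)²)²/3 = Y*j + (3 + Y)⁴/3 = (3 + Y)⁴/3 + Y*j)
(32162 + x(-139, d)) - 10222 = (32162 + ((3 - 139)⁴/3 - 139*180)) - 10222 = (32162 + ((⅓)*(-136)⁴ - 25020)) - 10222 = (32162 + ((⅓)*342102016 - 25020)) - 10222 = (32162 + (342102016/3 - 25020)) - 10222 = (32162 + 342026956/3) - 10222 = 342123442/3 - 10222 = 342092776/3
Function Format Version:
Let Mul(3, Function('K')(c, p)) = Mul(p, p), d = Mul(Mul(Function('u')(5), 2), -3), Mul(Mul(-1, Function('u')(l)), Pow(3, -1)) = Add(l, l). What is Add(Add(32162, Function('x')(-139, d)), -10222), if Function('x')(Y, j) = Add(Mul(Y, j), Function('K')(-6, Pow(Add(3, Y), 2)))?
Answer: Rational(342092776, 3) ≈ 1.1403e+8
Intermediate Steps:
Function('u')(l) = Mul(-6, l) (Function('u')(l) = Mul(-3, Add(l, l)) = Mul(-3, Mul(2, l)) = Mul(-6, l))
d = 180 (d = Mul(Mul(Mul(-6, 5), 2), -3) = Mul(Mul(-30, 2), -3) = Mul(-60, -3) = 180)
Function('K')(c, p) = Mul(Rational(1, 3), Pow(p, 2)) (Function('K')(c, p) = Mul(Rational(1, 3), Mul(p, p)) = Mul(Rational(1, 3), Pow(p, 2)))
Function('x')(Y, j) = Add(Mul(Rational(1, 3), Pow(Add(3, Y), 4)), Mul(Y, j)) (Function('x')(Y, j) = Add(Mul(Y, j), Mul(Rational(1, 3), Pow(Pow(Add(3, Y), 2), 2))) = Add(Mul(Y, j), Mul(Rational(1, 3), Pow(Add(3, Y), 4))) = Add(Mul(Rational(1, 3), Pow(Add(3, Y), 4)), Mul(Y, j)))
Add(Add(32162, Function('x')(-139, d)), -10222) = Add(Add(32162, Add(Mul(Rational(1, 3), Pow(Add(3, -139), 4)), Mul(-139, 180))), -10222) = Add(Add(32162, Add(Mul(Rational(1, 3), Pow(-136, 4)), -25020)), -10222) = Add(Add(32162, Add(Mul(Rational(1, 3), 342102016), -25020)), -10222) = Add(Add(32162, Add(Rational(342102016, 3), -25020)), -10222) = Add(Add(32162, Rational(342026956, 3)), -10222) = Add(Rational(342123442, 3), -10222) = Rational(342092776, 3)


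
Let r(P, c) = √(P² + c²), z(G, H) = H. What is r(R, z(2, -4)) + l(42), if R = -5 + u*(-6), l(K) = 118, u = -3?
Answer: 118 + √185 ≈ 131.60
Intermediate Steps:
R = 13 (R = -5 - 3*(-6) = -5 + 18 = 13)
r(R, z(2, -4)) + l(42) = √(13² + (-4)²) + 118 = √(169 + 16) + 118 = √185 + 118 = 118 + √185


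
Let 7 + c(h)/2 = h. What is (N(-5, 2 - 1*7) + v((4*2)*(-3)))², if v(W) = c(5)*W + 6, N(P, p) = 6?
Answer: 11664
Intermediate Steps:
c(h) = -14 + 2*h
v(W) = 6 - 4*W (v(W) = (-14 + 2*5)*W + 6 = (-14 + 10)*W + 6 = -4*W + 6 = 6 - 4*W)
(N(-5, 2 - 1*7) + v((4*2)*(-3)))² = (6 + (6 - 4*4*2*(-3)))² = (6 + (6 - 32*(-3)))² = (6 + (6 - 4*(-24)))² = (6 + (6 + 96))² = (6 + 102)² = 108² = 11664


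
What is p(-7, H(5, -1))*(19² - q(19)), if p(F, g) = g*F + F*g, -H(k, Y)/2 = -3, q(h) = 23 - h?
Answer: -29988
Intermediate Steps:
H(k, Y) = 6 (H(k, Y) = -2*(-3) = 6)
p(F, g) = 2*F*g (p(F, g) = F*g + F*g = 2*F*g)
p(-7, H(5, -1))*(19² - q(19)) = (2*(-7)*6)*(19² - (23 - 1*19)) = -84*(361 - (23 - 19)) = -84*(361 - 1*4) = -84*(361 - 4) = -84*357 = -29988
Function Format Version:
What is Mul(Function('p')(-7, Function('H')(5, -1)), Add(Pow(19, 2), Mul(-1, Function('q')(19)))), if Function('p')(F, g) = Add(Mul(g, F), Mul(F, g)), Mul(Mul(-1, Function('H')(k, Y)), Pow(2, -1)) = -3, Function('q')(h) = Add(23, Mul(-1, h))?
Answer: -29988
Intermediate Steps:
Function('H')(k, Y) = 6 (Function('H')(k, Y) = Mul(-2, -3) = 6)
Function('p')(F, g) = Mul(2, F, g) (Function('p')(F, g) = Add(Mul(F, g), Mul(F, g)) = Mul(2, F, g))
Mul(Function('p')(-7, Function('H')(5, -1)), Add(Pow(19, 2), Mul(-1, Function('q')(19)))) = Mul(Mul(2, -7, 6), Add(Pow(19, 2), Mul(-1, Add(23, Mul(-1, 19))))) = Mul(-84, Add(361, Mul(-1, Add(23, -19)))) = Mul(-84, Add(361, Mul(-1, 4))) = Mul(-84, Add(361, -4)) = Mul(-84, 357) = -29988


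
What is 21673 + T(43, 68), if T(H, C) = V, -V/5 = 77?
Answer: 21288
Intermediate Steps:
V = -385 (V = -5*77 = -385)
T(H, C) = -385
21673 + T(43, 68) = 21673 - 385 = 21288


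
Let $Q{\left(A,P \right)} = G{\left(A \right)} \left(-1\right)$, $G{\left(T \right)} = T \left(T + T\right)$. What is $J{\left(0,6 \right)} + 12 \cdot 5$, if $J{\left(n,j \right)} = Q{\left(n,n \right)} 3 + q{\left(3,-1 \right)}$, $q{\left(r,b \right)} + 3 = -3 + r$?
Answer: $57$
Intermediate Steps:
$G{\left(T \right)} = 2 T^{2}$ ($G{\left(T \right)} = T 2 T = 2 T^{2}$)
$Q{\left(A,P \right)} = - 2 A^{2}$ ($Q{\left(A,P \right)} = 2 A^{2} \left(-1\right) = - 2 A^{2}$)
$q{\left(r,b \right)} = -6 + r$ ($q{\left(r,b \right)} = -3 + \left(-3 + r\right) = -6 + r$)
$J{\left(n,j \right)} = -3 - 6 n^{2}$ ($J{\left(n,j \right)} = - 2 n^{2} \cdot 3 + \left(-6 + 3\right) = - 6 n^{2} - 3 = -3 - 6 n^{2}$)
$J{\left(0,6 \right)} + 12 \cdot 5 = \left(-3 - 6 \cdot 0^{2}\right) + 12 \cdot 5 = \left(-3 - 0\right) + 60 = \left(-3 + 0\right) + 60 = -3 + 60 = 57$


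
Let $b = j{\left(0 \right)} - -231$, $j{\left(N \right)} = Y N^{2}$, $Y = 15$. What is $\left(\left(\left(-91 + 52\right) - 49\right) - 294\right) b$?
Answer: $-88242$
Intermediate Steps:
$j{\left(N \right)} = 15 N^{2}$
$b = 231$ ($b = 15 \cdot 0^{2} - -231 = 15 \cdot 0 + 231 = 0 + 231 = 231$)
$\left(\left(\left(-91 + 52\right) - 49\right) - 294\right) b = \left(\left(\left(-91 + 52\right) - 49\right) - 294\right) 231 = \left(\left(-39 - 49\right) - 294\right) 231 = \left(-88 - 294\right) 231 = \left(-382\right) 231 = -88242$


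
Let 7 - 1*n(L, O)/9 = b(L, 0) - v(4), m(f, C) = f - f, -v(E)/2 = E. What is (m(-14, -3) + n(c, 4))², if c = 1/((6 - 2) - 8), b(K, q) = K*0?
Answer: 81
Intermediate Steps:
v(E) = -2*E
b(K, q) = 0
m(f, C) = 0
c = -¼ (c = 1/(4 - 8) = 1/(-4) = -¼ ≈ -0.25000)
n(L, O) = -9 (n(L, O) = 63 - 9*(0 - (-2)*4) = 63 - 9*(0 - 1*(-8)) = 63 - 9*(0 + 8) = 63 - 9*8 = 63 - 72 = -9)
(m(-14, -3) + n(c, 4))² = (0 - 9)² = (-9)² = 81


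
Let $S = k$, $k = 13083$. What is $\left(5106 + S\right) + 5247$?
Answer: $23436$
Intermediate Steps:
$S = 13083$
$\left(5106 + S\right) + 5247 = \left(5106 + 13083\right) + 5247 = 18189 + 5247 = 23436$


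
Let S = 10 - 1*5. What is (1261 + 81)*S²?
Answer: 33550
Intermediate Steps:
S = 5 (S = 10 - 5 = 5)
(1261 + 81)*S² = (1261 + 81)*5² = 1342*25 = 33550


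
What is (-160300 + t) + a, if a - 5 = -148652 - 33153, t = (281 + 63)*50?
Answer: -324900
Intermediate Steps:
t = 17200 (t = 344*50 = 17200)
a = -181800 (a = 5 + (-148652 - 33153) = 5 - 181805 = -181800)
(-160300 + t) + a = (-160300 + 17200) - 181800 = -143100 - 181800 = -324900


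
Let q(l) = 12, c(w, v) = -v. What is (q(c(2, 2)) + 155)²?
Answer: 27889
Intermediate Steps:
(q(c(2, 2)) + 155)² = (12 + 155)² = 167² = 27889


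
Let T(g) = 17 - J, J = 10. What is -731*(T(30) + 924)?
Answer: -680561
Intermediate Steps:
T(g) = 7 (T(g) = 17 - 1*10 = 17 - 10 = 7)
-731*(T(30) + 924) = -731*(7 + 924) = -731*931 = -680561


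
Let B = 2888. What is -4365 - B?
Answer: -7253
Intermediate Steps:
-4365 - B = -4365 - 1*2888 = -4365 - 2888 = -7253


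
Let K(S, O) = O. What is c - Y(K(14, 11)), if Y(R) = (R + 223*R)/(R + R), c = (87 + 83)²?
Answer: 28788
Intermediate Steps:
c = 28900 (c = 170² = 28900)
Y(R) = 112 (Y(R) = (224*R)/((2*R)) = (224*R)*(1/(2*R)) = 112)
c - Y(K(14, 11)) = 28900 - 1*112 = 28900 - 112 = 28788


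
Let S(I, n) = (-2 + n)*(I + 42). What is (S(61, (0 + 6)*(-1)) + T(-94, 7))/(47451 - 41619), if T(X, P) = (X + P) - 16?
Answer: -103/648 ≈ -0.15895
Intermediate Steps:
S(I, n) = (-2 + n)*(42 + I)
T(X, P) = -16 + P + X (T(X, P) = (P + X) - 16 = -16 + P + X)
(S(61, (0 + 6)*(-1)) + T(-94, 7))/(47451 - 41619) = ((-84 - 2*61 + 42*((0 + 6)*(-1)) + 61*((0 + 6)*(-1))) + (-16 + 7 - 94))/(47451 - 41619) = ((-84 - 122 + 42*(6*(-1)) + 61*(6*(-1))) - 103)/5832 = ((-84 - 122 + 42*(-6) + 61*(-6)) - 103)*(1/5832) = ((-84 - 122 - 252 - 366) - 103)*(1/5832) = (-824 - 103)*(1/5832) = -927*1/5832 = -103/648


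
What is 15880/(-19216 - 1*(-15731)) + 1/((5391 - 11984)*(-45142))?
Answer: -945244949559/207441980582 ≈ -4.5567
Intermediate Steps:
15880/(-19216 - 1*(-15731)) + 1/((5391 - 11984)*(-45142)) = 15880/(-19216 + 15731) - 1/45142/(-6593) = 15880/(-3485) - 1/6593*(-1/45142) = 15880*(-1/3485) + 1/297621206 = -3176/697 + 1/297621206 = -945244949559/207441980582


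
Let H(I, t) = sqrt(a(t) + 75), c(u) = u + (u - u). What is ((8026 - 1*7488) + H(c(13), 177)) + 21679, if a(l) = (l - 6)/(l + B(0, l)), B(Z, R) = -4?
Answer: 22217 + sqrt(2274258)/173 ≈ 22226.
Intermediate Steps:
a(l) = (-6 + l)/(-4 + l) (a(l) = (l - 6)/(l - 4) = (-6 + l)/(-4 + l))
c(u) = u (c(u) = u + 0 = u)
H(I, t) = sqrt(75 + (-6 + t)/(-4 + t)) (H(I, t) = sqrt((-6 + t)/(-4 + t) + 75) = sqrt(75 + (-6 + t)/(-4 + t)))
((8026 - 1*7488) + H(c(13), 177)) + 21679 = ((8026 - 1*7488) + sqrt(2)*sqrt((-153 + 38*177)/(-4 + 177))) + 21679 = ((8026 - 7488) + sqrt(2)*sqrt((-153 + 6726)/173)) + 21679 = (538 + sqrt(2)*sqrt((1/173)*6573)) + 21679 = (538 + sqrt(2)*sqrt(6573/173)) + 21679 = (538 + sqrt(2)*(sqrt(1137129)/173)) + 21679 = (538 + sqrt(2274258)/173) + 21679 = 22217 + sqrt(2274258)/173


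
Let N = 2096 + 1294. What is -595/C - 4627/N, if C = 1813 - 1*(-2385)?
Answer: -5360299/3557805 ≈ -1.5066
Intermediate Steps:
N = 3390
C = 4198 (C = 1813 + 2385 = 4198)
-595/C - 4627/N = -595/4198 - 4627/3390 = -5360299/3557805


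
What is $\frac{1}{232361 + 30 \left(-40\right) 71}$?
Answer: $\frac{1}{147161} \approx 6.7953 \cdot 10^{-6}$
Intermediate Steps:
$\frac{1}{232361 + 30 \left(-40\right) 71} = \frac{1}{232361 - 85200} = \frac{1}{147161}$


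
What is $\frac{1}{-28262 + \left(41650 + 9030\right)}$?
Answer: $\frac{1}{22418} \approx 4.4607 \cdot 10^{-5}$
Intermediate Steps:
$\frac{1}{-28262 + \left(41650 + 9030\right)} = \frac{1}{-28262 + 50680} = \frac{1}{22418}$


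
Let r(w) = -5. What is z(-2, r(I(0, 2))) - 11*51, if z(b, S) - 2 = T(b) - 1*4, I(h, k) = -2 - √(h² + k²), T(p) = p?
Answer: -565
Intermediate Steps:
z(b, S) = -2 + b (z(b, S) = 2 + (b - 1*4) = 2 + (b - 4) = 2 + (-4 + b) = -2 + b)
z(-2, r(I(0, 2))) - 11*51 = (-2 - 2) - 11*51 = -4 - 561 = -565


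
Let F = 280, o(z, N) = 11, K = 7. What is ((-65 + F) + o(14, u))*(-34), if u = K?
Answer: -7684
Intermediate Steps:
u = 7
((-65 + F) + o(14, u))*(-34) = ((-65 + 280) + 11)*(-34) = (215 + 11)*(-34) = 226*(-34) = -7684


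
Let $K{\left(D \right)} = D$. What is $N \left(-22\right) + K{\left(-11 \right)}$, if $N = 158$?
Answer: $-3487$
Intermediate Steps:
$N \left(-22\right) + K{\left(-11 \right)} = 158 \left(-22\right) - 11 = -3476 - 11 = -3487$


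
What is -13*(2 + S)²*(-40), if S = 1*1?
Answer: 4680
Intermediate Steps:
S = 1
-13*(2 + S)²*(-40) = -13*(2 + 1)²*(-40) = -13*3²*(-40) = -13*9*(-40) = -117*(-40) = 4680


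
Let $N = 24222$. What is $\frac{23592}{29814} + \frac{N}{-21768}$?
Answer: $- \frac{5794557}{18027532} \approx -0.32143$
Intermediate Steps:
$\frac{23592}{29814} + \frac{N}{-21768} = \frac{23592}{29814} + \frac{24222}{-21768} = 23592 \cdot \frac{1}{29814} + 24222 \left(- \frac{1}{21768}\right) = \frac{3932}{4969} - \frac{4037}{3628} = - \frac{5794557}{18027532}$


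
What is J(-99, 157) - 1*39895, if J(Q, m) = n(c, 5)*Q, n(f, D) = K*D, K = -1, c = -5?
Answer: -39400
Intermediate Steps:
n(f, D) = -D
J(Q, m) = -5*Q (J(Q, m) = (-1*5)*Q = -5*Q)
J(-99, 157) - 1*39895 = -5*(-99) - 1*39895 = 495 - 39895 = -39400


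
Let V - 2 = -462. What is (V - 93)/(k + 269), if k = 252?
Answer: -553/521 ≈ -1.0614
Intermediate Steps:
V = -460 (V = 2 - 462 = -460)
(V - 93)/(k + 269) = (-460 - 93)/(252 + 269) = -553/521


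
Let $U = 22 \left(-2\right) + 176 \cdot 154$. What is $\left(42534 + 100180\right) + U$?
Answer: $169774$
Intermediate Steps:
$U = 27060$ ($U = -44 + 27104 = 27060$)
$\left(42534 + 100180\right) + U = \left(42534 + 100180\right) + 27060 = 142714 + 27060 = 169774$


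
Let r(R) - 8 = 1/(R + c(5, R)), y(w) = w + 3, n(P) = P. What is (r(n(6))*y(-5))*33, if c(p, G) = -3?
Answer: -550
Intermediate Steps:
y(w) = 3 + w
r(R) = 8 + 1/(-3 + R) (r(R) = 8 + 1/(R - 3) = 8 + 1/(-3 + R))
(r(n(6))*y(-5))*33 = (((-23 + 8*6)/(-3 + 6))*(3 - 5))*33 = (((-23 + 48)/3)*(-2))*33 = (((⅓)*25)*(-2))*33 = ((25/3)*(-2))*33 = -50/3*33 = -550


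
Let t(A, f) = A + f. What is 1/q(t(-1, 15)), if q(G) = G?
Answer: 1/14 ≈ 0.071429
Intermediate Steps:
1/q(t(-1, 15)) = 1/(-1 + 15) = 1/14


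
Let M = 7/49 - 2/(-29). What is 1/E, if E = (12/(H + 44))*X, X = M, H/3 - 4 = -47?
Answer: -17255/516 ≈ -33.440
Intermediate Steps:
H = -129 (H = 12 + 3*(-47) = 12 - 141 = -129)
M = 43/203 (M = 7*(1/49) - 2*(-1/29) = ⅐ + 2/29 = 43/203 ≈ 0.21182)
X = 43/203 ≈ 0.21182
E = -516/17255 (E = (12/(-129 + 44))*(43/203) = (12/(-85))*(43/203) = (12*(-1/85))*(43/203) = -12/85*43/203 = -516/17255 ≈ -0.029904)
1/E = 1/(-516/17255) = -17255/516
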